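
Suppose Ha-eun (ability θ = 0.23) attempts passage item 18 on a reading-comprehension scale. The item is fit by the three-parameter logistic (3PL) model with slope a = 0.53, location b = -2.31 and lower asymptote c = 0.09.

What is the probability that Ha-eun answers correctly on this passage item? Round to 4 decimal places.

P(θ) = c + (1 − c) · 1 / (1 + exp(−a(θ − b)))
Exponent: 0.53 × (0.23 − (-2.31)) = 1.3462
1/(1 + e^{-1.3462}) = 0.7935
P = 0.09 + 0.91 × 0.7935 = 0.8121

0.8121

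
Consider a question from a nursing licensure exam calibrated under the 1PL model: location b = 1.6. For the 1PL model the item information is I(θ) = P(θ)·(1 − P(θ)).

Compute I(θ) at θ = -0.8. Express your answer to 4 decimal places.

0.0763

P = 1/(1+e^{2.4000}) = 0.0832
P(1−P) = 0.0832 × 0.9168 = 0.0763
I = P(1−P) = 0.07625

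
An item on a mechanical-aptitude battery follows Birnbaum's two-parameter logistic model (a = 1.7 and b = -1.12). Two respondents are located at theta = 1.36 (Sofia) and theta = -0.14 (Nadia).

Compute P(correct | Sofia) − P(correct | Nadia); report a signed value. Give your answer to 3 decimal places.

P(theta) = 1 / (1 + exp(−a(theta − b)))
P(Sofia) = 0.9855  [exponent 4.2160]
P(Nadia) = 0.8410  [exponent 1.6660]
Difference = 0.9855 − 0.8410 = 0.1444

0.144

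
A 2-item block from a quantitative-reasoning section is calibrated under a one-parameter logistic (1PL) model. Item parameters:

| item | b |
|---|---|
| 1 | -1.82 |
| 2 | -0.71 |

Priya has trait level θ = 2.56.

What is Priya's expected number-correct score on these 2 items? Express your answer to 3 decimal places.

P(θ) = 1 / (1 + exp(−(θ − b)))
P_1 = 1/(1+e^{-4.3800}) = 0.9876
P_2 = 1/(1+e^{-3.2700}) = 0.9634
E[score] = 0.9876 + 0.9634 = 1.9510

1.951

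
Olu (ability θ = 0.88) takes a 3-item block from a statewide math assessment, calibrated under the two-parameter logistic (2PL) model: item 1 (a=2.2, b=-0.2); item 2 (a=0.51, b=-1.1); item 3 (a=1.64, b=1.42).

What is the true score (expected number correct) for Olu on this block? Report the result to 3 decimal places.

1.940

P(θ) = 1 / (1 + exp(−a(θ − b)))
P_1 = 1/(1+e^{-2.3760}) = 0.9150
P_2 = 1/(1+e^{-1.0098}) = 0.7330
P_3 = 1/(1+e^{0.8856}) = 0.2920
E[score] = 0.9150 + 0.7330 + 0.2920 = 1.9400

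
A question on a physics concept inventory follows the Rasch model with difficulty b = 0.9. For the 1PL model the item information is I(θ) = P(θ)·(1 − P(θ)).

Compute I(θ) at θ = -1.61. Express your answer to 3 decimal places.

P = 1/(1+e^{2.5100}) = 0.0752
P(1−P) = 0.0752 × 0.9248 = 0.0695
I = P(1−P) = 0.06951

0.070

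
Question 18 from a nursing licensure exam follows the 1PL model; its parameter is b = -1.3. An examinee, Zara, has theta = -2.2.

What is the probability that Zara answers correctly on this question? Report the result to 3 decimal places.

0.289

P(theta) = 1 / (1 + exp(−(theta − b)))
Exponent: (-2.2 − (-1.3)) = -0.9000
1/(1 + e^{0.9000}) = 0.2891
P = 0.2891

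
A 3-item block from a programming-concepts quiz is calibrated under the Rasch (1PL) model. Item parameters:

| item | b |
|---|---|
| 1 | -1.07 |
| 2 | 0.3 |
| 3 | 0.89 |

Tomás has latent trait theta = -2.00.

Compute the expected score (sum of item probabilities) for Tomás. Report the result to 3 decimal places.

0.427

P(theta) = 1 / (1 + exp(−(theta − b)))
P_1 = 1/(1+e^{0.9300}) = 0.2829
P_2 = 1/(1+e^{2.3000}) = 0.0911
P_3 = 1/(1+e^{2.8900}) = 0.0527
E[score] = 0.2829 + 0.0911 + 0.0527 = 0.4267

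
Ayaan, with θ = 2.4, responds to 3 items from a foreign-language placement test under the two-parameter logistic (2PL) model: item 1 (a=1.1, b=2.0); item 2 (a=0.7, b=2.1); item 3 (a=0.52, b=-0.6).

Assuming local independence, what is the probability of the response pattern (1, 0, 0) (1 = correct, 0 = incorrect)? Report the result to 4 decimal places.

0.0473

P(θ) = 1 / (1 + exp(−a(θ − b)))
P_1 = 1/(1+e^{-0.4400}) = 0.6083
P_2 = 1/(1+e^{-0.2100}) = 0.5523
P_3 = 1/(1+e^{-1.5600}) = 0.8264
L = P_1 × (1−P_2) × (1−P_3) = 0.6083 × 0.4477 × 0.1736 = 0.04729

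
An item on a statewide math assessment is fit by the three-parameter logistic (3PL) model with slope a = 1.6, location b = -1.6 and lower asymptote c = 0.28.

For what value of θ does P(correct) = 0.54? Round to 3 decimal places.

-1.957

P(θ) = c + (1 − c) · 1 / (1 + exp(−a(θ − b)))
Remove guessing floor: (0.54 − 0.28)/(1 − 0.28) = 0.3611
logit = ln(0.3611/0.6389) = -0.5705
θ = b + logit/(a) = -1.6 + (-0.5705)/1.6000 = -1.9566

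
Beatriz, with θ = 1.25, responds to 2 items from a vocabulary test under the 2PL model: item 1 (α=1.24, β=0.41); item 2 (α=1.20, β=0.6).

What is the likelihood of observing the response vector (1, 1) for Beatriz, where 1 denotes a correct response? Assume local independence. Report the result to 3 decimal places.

0.507

P(θ) = 1 / (1 + exp(−α(θ − β)))
P_1 = 1/(1+e^{-1.0416}) = 0.7392
P_2 = 1/(1+e^{-0.7800}) = 0.6857
L = P_1 × P_2 = 0.7392 × 0.6857 = 0.50683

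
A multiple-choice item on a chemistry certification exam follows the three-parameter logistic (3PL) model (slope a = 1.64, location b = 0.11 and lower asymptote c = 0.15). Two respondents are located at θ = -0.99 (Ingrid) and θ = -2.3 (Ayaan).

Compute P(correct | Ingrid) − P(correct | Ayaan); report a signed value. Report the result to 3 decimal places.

P(θ) = c + (1 − c) · 1 / (1 + exp(−a(θ − b)))
P(Ingrid) = 0.2702  [exponent -1.8040]
P(Ayaan) = 0.1660  [exponent -3.9524]
Difference = 0.2702 − 0.1660 = 0.1041

0.104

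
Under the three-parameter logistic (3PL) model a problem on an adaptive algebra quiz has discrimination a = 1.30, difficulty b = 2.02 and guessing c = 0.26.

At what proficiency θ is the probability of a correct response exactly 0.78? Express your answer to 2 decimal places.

P(θ) = c + (1 − c) · 1 / (1 + exp(−a(θ − b)))
Remove guessing floor: (0.78 − 0.26)/(1 − 0.26) = 0.7027
logit = ln(0.7027/0.2973) = 0.8602
θ = b + logit/(a) = 2.02 + 0.8602/1.3000 = 2.6817

2.68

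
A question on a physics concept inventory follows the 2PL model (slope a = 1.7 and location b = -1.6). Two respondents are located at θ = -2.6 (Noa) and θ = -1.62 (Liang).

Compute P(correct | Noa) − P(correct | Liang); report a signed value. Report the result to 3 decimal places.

P(θ) = 1 / (1 + exp(−a(θ − b)))
P(Noa) = 0.1545  [exponent -1.7000]
P(Liang) = 0.4915  [exponent -0.0340]
Difference = 0.1545 − 0.4915 = -0.3370

-0.337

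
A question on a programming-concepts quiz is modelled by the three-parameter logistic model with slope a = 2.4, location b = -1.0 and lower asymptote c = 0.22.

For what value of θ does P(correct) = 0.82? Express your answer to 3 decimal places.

-0.498

P(θ) = c + (1 − c) · 1 / (1 + exp(−a(θ − b)))
Remove guessing floor: (0.82 − 0.22)/(1 − 0.22) = 0.7692
logit = ln(0.7692/0.2308) = 1.2040
θ = b + logit/(a) = -1.0 + 1.2040/2.4000 = -0.4983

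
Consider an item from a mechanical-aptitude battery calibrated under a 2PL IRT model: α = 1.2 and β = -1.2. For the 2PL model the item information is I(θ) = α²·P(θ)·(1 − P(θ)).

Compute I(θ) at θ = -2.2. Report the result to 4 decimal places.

P = 1/(1+e^{1.2000}) = 0.2315
P(1−P) = 0.2315 × 0.7685 = 0.1779
I = α² × P(1−P) = 1.2² × 0.1779 = 0.25617

0.2562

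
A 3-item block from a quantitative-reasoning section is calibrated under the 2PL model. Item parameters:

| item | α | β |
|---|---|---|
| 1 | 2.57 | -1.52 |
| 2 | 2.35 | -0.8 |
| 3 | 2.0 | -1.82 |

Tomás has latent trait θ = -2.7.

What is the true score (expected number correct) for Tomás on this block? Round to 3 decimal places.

P(θ) = 1 / (1 + exp(−α(θ − β)))
P_1 = 1/(1+e^{3.0326}) = 0.0460
P_2 = 1/(1+e^{4.4650}) = 0.0114
P_3 = 1/(1+e^{1.7600}) = 0.1468
E[score] = 0.0460 + 0.0114 + 0.1468 = 0.2041

0.204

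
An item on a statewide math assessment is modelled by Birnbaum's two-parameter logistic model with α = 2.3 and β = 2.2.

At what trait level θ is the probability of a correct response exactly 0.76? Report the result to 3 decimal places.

2.701

P(θ) = 1 / (1 + exp(−α(θ − β)))
logit = ln(0.7600/0.2400) = 1.1527
θ = β + logit/(α) = 2.2 + 1.1527/2.3000 = 2.7012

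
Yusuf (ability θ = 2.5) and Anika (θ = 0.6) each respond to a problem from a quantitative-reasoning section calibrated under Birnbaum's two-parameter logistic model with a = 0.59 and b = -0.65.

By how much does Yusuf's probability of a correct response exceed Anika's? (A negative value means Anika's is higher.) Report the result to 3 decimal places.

P(θ) = 1 / (1 + exp(−a(θ − b)))
P(Yusuf) = 0.8651  [exponent 1.8585]
P(Anika) = 0.6764  [exponent 0.7375]
Difference = 0.8651 − 0.6764 = 0.1887

0.189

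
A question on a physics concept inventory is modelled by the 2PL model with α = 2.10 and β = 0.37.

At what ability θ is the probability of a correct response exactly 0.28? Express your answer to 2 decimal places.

-0.08

P(θ) = 1 / (1 + exp(−α(θ − β)))
logit = ln(0.2800/0.7200) = -0.9445
θ = β + logit/(α) = 0.37 + (-0.9445)/2.1000 = -0.0797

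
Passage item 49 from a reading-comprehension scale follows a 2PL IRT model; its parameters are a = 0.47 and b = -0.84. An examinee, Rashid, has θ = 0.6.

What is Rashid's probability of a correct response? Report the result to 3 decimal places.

P(θ) = 1 / (1 + exp(−a(θ − b)))
Exponent: 0.47 × (0.6 − (-0.84)) = 0.6768
1/(1 + e^{-0.6768}) = 0.6630

0.663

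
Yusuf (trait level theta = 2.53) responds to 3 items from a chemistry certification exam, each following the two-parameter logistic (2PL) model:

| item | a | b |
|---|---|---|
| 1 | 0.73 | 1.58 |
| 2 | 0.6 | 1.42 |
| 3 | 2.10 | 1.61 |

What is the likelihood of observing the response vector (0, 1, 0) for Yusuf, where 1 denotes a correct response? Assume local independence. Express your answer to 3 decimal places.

P(theta) = 1 / (1 + exp(−a(theta − b)))
P_1 = 1/(1+e^{-0.6935}) = 0.6667
P_2 = 1/(1+e^{-0.6660}) = 0.6606
P_3 = 1/(1+e^{-1.9320}) = 0.8735
L = (1−P_1) × P_2 × (1−P_3) = 0.3333 × 0.6606 × 0.1265 = 0.02786

0.028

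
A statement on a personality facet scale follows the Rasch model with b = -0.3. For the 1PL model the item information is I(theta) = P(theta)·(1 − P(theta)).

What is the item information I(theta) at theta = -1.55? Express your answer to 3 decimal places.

P = 1/(1+e^{1.2500}) = 0.2227
P(1−P) = 0.2227 × 0.7773 = 0.1731
I = P(1−P) = 0.17310

0.173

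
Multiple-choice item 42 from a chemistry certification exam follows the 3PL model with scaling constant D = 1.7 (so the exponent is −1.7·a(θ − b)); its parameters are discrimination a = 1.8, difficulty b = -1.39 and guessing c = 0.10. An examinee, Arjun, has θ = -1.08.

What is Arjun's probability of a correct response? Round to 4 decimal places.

0.7488

P(θ) = c + (1 − c) · 1 / (1 + exp(−D·a(θ − b)))
Exponent: 1.7 × 1.8 × (-1.08 − (-1.39)) = 0.9486
1/(1 + e^{-0.9486}) = 0.7208
P = 0.10 + 0.90 × 0.7208 = 0.7488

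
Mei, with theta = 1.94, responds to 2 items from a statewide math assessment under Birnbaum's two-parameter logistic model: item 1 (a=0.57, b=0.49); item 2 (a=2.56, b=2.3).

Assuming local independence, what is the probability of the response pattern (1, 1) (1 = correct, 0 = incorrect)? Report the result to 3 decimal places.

0.198

P(theta) = 1 / (1 + exp(−a(theta − b)))
P_1 = 1/(1+e^{-0.8265}) = 0.6956
P_2 = 1/(1+e^{0.9216}) = 0.2846
L = P_1 × P_2 = 0.6956 × 0.2846 = 0.19799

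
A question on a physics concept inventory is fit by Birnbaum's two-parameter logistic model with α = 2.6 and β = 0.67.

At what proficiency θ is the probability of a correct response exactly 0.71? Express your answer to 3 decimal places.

P(θ) = 1 / (1 + exp(−α(θ − β)))
logit = ln(0.7100/0.2900) = 0.8954
θ = β + logit/(α) = 0.67 + 0.8954/2.6000 = 1.0144

1.014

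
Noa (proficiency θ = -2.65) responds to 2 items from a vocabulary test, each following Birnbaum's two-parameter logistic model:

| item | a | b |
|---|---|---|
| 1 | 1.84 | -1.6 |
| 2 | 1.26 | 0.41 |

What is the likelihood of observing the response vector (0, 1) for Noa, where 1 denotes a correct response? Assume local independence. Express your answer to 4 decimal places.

P(θ) = 1 / (1 + exp(−a(θ − b)))
P_1 = 1/(1+e^{1.9320}) = 0.1265
P_2 = 1/(1+e^{3.8556}) = 0.0207
L = (1−P_1) × P_2 = 0.8735 × 0.0207 = 0.01810

0.0181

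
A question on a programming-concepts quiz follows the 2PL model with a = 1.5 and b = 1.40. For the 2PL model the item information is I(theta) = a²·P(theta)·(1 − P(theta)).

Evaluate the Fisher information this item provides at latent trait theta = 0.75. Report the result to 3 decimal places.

P = 1/(1+e^{0.9750}) = 0.2739
P(1−P) = 0.2739 × 0.7261 = 0.1989
I = a² × P(1−P) = 1.5² × 0.1989 = 0.44746

0.447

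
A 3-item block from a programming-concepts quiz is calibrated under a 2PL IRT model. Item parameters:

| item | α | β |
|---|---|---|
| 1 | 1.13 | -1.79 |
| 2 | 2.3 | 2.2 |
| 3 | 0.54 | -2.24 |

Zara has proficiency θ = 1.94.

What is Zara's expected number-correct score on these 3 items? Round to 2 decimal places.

P(θ) = 1 / (1 + exp(−α(θ − β)))
P_1 = 1/(1+e^{-4.2149}) = 0.9854
P_2 = 1/(1+e^{0.5980}) = 0.3548
P_3 = 1/(1+e^{-2.2572}) = 0.9053
E[score] = 0.9854 + 0.3548 + 0.9053 = 2.2455

2.25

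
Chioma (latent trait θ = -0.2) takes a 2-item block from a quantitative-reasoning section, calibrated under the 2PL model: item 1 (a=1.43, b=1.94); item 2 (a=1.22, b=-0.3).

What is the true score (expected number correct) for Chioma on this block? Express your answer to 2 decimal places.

P(θ) = 1 / (1 + exp(−a(θ − b)))
P_1 = 1/(1+e^{3.0602}) = 0.0448
P_2 = 1/(1+e^{-0.1220}) = 0.5305
E[score] = 0.0448 + 0.5305 = 0.5752

0.58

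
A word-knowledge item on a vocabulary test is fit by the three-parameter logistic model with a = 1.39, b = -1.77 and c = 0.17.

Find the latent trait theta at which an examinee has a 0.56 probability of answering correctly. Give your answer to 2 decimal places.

P(theta) = c + (1 − c) · 1 / (1 + exp(−a(theta − b)))
Remove guessing floor: (0.56 − 0.17)/(1 − 0.17) = 0.4699
logit = ln(0.4699/0.5301) = -0.1206
theta = b + logit/(a) = -1.77 + (-0.1206)/1.3900 = -1.8568

-1.86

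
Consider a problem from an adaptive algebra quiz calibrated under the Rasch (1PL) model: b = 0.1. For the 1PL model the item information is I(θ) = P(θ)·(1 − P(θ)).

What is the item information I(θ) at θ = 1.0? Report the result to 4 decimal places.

P = 1/(1+e^{-0.9000}) = 0.7109
P(1−P) = 0.7109 × 0.2891 = 0.2055
I = P(1−P) = 0.20550

0.2055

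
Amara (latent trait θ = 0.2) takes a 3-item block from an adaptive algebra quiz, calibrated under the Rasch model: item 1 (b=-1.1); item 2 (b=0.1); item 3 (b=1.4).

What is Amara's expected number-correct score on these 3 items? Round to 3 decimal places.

1.542

P(θ) = 1 / (1 + exp(−(θ − b)))
P_1 = 1/(1+e^{-1.3000}) = 0.7858
P_2 = 1/(1+e^{-0.1000}) = 0.5250
P_3 = 1/(1+e^{1.2000}) = 0.2315
E[score] = 0.7858 + 0.5250 + 0.2315 = 1.5423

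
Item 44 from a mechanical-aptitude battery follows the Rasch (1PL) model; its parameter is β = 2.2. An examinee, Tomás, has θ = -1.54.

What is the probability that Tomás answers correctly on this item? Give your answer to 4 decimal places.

P(θ) = 1 / (1 + exp(−(θ − β)))
Exponent: (-1.54 − 2.2) = -3.7400
1/(1 + e^{3.7400}) = 0.0232
P = 0.0232

0.0232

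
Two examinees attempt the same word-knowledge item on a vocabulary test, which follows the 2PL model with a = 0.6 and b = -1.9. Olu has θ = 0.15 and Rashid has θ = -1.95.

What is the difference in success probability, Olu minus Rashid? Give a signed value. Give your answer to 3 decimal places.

0.281

P(θ) = 1 / (1 + exp(−a(θ − b)))
P(Olu) = 0.7738  [exponent 1.2300]
P(Rashid) = 0.4925  [exponent -0.0300]
Difference = 0.7738 − 0.4925 = 0.2813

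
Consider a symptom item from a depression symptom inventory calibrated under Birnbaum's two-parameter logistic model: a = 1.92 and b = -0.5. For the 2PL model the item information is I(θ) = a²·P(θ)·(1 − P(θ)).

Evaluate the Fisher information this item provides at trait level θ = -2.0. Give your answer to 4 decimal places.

P = 1/(1+e^{2.8800}) = 0.0532
P(1−P) = 0.0532 × 0.9468 = 0.0503
I = a² × P(1−P) = 1.92² × 0.0503 = 0.18552

0.1855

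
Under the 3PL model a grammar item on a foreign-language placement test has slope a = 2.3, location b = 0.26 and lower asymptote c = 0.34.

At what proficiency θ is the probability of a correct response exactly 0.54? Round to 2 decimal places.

-0.10

P(θ) = c + (1 − c) · 1 / (1 + exp(−a(θ − b)))
Remove guessing floor: (0.54 − 0.34)/(1 − 0.34) = 0.3030
logit = ln(0.3030/0.6970) = -0.8329
θ = b + logit/(a) = 0.26 + (-0.8329)/2.3000 = -0.1021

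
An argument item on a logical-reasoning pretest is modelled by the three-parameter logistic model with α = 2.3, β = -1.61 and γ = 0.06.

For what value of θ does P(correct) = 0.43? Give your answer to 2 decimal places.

P(θ) = γ + (1 − γ) · 1 / (1 + exp(−α(θ − β)))
Remove guessing floor: (0.43 − 0.06)/(1 − 0.06) = 0.3936
logit = ln(0.3936/0.6064) = -0.4321
θ = β + logit/(α) = -1.61 + (-0.4321)/2.3000 = -1.7979

-1.80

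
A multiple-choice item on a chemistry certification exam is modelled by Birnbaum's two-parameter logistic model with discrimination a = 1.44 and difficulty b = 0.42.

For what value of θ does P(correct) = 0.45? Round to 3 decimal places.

P(θ) = 1 / (1 + exp(−a(θ − b)))
logit = ln(0.4500/0.5500) = -0.2007
θ = b + logit/(a) = 0.42 + (-0.2007)/1.4400 = 0.2806

0.281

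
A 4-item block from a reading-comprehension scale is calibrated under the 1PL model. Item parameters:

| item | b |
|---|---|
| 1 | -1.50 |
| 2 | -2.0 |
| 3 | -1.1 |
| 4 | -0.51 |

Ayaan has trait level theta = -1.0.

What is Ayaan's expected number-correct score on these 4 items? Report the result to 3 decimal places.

P(theta) = 1 / (1 + exp(−(theta − b)))
P_1 = 1/(1+e^{-0.5000}) = 0.6225
P_2 = 1/(1+e^{-1.0000}) = 0.7311
P_3 = 1/(1+e^{-0.1000}) = 0.5250
P_4 = 1/(1+e^{0.4900}) = 0.3799
E[score] = 0.6225 + 0.7311 + 0.5250 + 0.3799 = 2.2584

2.258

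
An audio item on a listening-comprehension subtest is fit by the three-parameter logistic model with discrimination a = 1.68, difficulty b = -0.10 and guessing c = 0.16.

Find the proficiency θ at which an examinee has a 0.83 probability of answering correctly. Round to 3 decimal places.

P(θ) = c + (1 − c) · 1 / (1 + exp(−a(θ − b)))
Remove guessing floor: (0.83 − 0.16)/(1 − 0.16) = 0.7976
logit = ln(0.7976/0.2024) = 1.3715
θ = b + logit/(a) = -0.10 + 1.3715/1.6800 = 0.7164

0.716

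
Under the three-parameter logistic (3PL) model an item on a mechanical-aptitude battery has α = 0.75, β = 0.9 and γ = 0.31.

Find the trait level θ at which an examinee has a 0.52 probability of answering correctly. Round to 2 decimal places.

-0.20

P(θ) = γ + (1 − γ) · 1 / (1 + exp(−α(θ − β)))
Remove guessing floor: (0.52 − 0.31)/(1 − 0.31) = 0.3043
logit = ln(0.3043/0.6957) = -0.8267
θ = β + logit/(α) = 0.9 + (-0.8267)/0.7500 = -0.2022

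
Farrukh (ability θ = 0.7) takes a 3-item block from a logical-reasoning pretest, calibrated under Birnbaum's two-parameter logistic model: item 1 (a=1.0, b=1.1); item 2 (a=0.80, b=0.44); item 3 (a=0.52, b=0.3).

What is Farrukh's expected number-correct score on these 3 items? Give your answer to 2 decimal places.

1.50

P(θ) = 1 / (1 + exp(−a(θ − b)))
P_1 = 1/(1+e^{0.4000}) = 0.4013
P_2 = 1/(1+e^{-0.2080}) = 0.5518
P_3 = 1/(1+e^{-0.2080}) = 0.5518
E[score] = 0.4013 + 0.5518 + 0.5518 = 1.5049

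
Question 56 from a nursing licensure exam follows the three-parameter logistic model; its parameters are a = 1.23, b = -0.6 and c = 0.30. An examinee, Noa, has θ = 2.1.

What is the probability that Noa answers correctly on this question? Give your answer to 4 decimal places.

0.9756

P(θ) = c + (1 − c) · 1 / (1 + exp(−a(θ − b)))
Exponent: 1.23 × (2.1 − (-0.6)) = 3.3210
1/(1 + e^{-3.3210}) = 0.9651
P = 0.30 + 0.70 × 0.9651 = 0.9756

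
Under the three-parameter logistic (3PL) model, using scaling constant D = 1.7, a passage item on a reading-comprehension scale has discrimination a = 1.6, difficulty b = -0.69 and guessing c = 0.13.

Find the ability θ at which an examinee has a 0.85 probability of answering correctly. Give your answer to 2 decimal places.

P(θ) = c + (1 − c) · 1 / (1 + exp(−D·a(θ − b)))
Remove guessing floor: (0.85 − 0.13)/(1 − 0.13) = 0.8276
logit = ln(0.8276/0.1724) = 1.5686
θ = b + logit/(1.7·a) = -0.69 + 1.5686/2.7200 = -0.1133

-0.11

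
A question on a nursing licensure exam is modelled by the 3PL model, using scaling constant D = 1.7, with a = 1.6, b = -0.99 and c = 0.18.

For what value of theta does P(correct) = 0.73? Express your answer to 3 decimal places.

P(theta) = c + (1 − c) · 1 / (1 + exp(−D·a(theta − b)))
Remove guessing floor: (0.73 − 0.18)/(1 − 0.18) = 0.6707
logit = ln(0.6707/0.3293) = 0.7115
theta = b + logit/(1.7·a) = -0.99 + 0.7115/2.7200 = -0.7284

-0.728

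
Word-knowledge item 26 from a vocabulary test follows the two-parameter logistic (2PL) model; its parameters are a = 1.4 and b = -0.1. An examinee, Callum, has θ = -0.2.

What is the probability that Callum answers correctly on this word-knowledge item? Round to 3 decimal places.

0.465

P(θ) = 1 / (1 + exp(−a(θ − b)))
Exponent: 1.4 × (-0.2 − (-0.1)) = -0.1400
1/(1 + e^{0.1400}) = 0.4651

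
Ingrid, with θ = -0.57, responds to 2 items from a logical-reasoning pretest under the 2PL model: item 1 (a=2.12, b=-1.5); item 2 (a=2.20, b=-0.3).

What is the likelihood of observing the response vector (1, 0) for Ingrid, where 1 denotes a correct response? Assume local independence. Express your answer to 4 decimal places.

P(θ) = 1 / (1 + exp(−a(θ − b)))
P_1 = 1/(1+e^{-1.9716}) = 0.8778
P_2 = 1/(1+e^{0.5940}) = 0.3557
L = P_1 × (1−P_2) = 0.8778 × 0.6443 = 0.56554

0.5655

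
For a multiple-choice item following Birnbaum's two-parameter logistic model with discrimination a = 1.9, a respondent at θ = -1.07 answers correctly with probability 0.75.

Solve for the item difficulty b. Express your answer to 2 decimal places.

P(θ) = 1 / (1 + exp(−a(θ − b)))
logit(0.75) = ln(0.75/0.25) = 1.0986
b = θ − logit/(a) = -1.07 − 1.0986/1.9000 = -1.6482

-1.65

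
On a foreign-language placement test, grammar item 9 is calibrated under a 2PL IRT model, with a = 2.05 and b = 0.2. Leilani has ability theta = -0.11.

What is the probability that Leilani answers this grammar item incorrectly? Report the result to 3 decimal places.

0.654

P(theta) = 1 / (1 + exp(−a(theta − b)))
Exponent: 2.05 × (-0.11 − 0.2) = -0.6355
1/(1 + e^{0.6355}) = 0.3463
P(incorrect) = 1 − 0.3463 = 0.6537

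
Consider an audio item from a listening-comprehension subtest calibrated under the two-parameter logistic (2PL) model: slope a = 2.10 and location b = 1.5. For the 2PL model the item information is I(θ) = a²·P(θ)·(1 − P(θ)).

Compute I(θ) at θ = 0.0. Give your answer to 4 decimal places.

0.1738

P = 1/(1+e^{3.1500}) = 0.0411
P(1−P) = 0.0411 × 0.9589 = 0.0394
I = a² × P(1−P) = 2.10² × 0.0394 = 0.17377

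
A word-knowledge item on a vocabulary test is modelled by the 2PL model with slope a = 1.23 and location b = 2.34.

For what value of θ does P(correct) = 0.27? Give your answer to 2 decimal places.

1.53

P(θ) = 1 / (1 + exp(−a(θ − b)))
logit = ln(0.2700/0.7300) = -0.9946
θ = b + logit/(a) = 2.34 + (-0.9946)/1.2300 = 1.5314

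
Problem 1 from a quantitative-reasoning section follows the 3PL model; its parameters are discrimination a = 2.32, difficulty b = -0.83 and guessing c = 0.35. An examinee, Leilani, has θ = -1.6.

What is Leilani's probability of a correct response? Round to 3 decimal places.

P(θ) = c + (1 − c) · 1 / (1 + exp(−a(θ − b)))
Exponent: 2.32 × (-1.6 − (-0.83)) = -1.7864
1/(1 + e^{1.7864}) = 0.1435
P = 0.35 + 0.65 × 0.1435 = 0.4433

0.443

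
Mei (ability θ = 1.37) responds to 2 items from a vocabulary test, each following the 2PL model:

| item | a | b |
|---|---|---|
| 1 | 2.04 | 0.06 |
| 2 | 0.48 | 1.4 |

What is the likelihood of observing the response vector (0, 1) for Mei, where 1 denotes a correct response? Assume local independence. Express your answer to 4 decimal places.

0.0321

P(θ) = 1 / (1 + exp(−a(θ − b)))
P_1 = 1/(1+e^{-2.6724}) = 0.9354
P_2 = 1/(1+e^{0.0144}) = 0.4964
L = (1−P_1) × P_2 = 0.0646 × 0.4964 = 0.03208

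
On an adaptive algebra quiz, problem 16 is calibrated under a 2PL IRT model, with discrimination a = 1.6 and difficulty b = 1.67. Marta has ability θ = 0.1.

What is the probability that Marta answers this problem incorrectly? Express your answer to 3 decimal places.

0.925

P(θ) = 1 / (1 + exp(−a(θ − b)))
Exponent: 1.6 × (0.1 − 1.67) = -2.5120
1/(1 + e^{2.5120}) = 0.0750
P(incorrect) = 1 − 0.0750 = 0.9250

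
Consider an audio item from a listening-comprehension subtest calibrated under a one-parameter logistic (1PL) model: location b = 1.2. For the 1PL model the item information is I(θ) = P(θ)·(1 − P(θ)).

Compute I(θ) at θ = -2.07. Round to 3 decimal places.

0.035

P = 1/(1+e^{3.2700}) = 0.0366
P(1−P) = 0.0366 × 0.9634 = 0.0353
I = P(1−P) = 0.03527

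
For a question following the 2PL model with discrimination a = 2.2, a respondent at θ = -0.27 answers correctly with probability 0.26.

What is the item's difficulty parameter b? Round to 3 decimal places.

P(θ) = 1 / (1 + exp(−a(θ − b)))
logit(0.26) = ln(0.26/0.74) = -1.0460
b = θ − logit/(a) = -0.27 − (-1.0460)/2.2000 = 0.2054

0.205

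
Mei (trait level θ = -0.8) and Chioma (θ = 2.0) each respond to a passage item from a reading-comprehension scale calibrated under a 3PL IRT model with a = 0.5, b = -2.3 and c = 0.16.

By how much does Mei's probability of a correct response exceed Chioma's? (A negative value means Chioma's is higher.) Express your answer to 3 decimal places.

-0.182

P(θ) = c + (1 − c) · 1 / (1 + exp(−a(θ − b)))
P(Mei) = 0.7305  [exponent 0.7500]
P(Chioma) = 0.9124  [exponent 2.1500]
Difference = 0.7305 − 0.9124 = -0.1819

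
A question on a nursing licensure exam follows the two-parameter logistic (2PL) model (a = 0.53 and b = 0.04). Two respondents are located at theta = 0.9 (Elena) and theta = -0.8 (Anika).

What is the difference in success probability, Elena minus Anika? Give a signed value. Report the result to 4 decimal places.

P(theta) = 1 / (1 + exp(−a(theta − b)))
P(Elena) = 0.6120  [exponent 0.4558]
P(Anika) = 0.3905  [exponent -0.4452]
Difference = 0.6120 − 0.3905 = 0.2215

0.2215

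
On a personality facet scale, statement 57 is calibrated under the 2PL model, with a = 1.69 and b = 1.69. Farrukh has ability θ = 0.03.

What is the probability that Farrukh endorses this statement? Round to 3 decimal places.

P(θ) = 1 / (1 + exp(−a(θ − b)))
Exponent: 1.69 × (0.03 − 1.69) = -2.8054
1/(1 + e^{2.8054}) = 0.0570

0.057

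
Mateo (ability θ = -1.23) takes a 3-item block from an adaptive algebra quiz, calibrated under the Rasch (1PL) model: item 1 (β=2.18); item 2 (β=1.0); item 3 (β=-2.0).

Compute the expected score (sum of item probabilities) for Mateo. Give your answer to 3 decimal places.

0.813

P(θ) = 1 / (1 + exp(−(θ − β)))
P_1 = 1/(1+e^{3.4100}) = 0.0320
P_2 = 1/(1+e^{2.2300}) = 0.0971
P_3 = 1/(1+e^{-0.7700}) = 0.6835
E[score] = 0.0320 + 0.0971 + 0.6835 = 0.8126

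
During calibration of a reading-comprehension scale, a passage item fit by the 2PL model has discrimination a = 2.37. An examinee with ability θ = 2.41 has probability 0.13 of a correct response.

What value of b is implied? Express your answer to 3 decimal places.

3.212

P(θ) = 1 / (1 + exp(−a(θ − b)))
logit(0.13) = ln(0.13/0.87) = -1.9010
b = θ − logit/(a) = 2.41 − (-1.9010)/2.3700 = 3.2121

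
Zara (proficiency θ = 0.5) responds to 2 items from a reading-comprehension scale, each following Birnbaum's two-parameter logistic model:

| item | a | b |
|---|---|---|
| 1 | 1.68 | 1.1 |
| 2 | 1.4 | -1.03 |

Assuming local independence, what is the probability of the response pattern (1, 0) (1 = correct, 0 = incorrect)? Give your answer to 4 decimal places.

0.0281

P(θ) = 1 / (1 + exp(−a(θ − b)))
P_1 = 1/(1+e^{1.0080}) = 0.2674
P_2 = 1/(1+e^{-2.1420}) = 0.8949
L = P_1 × (1−P_2) = 0.2674 × 0.1051 = 0.02810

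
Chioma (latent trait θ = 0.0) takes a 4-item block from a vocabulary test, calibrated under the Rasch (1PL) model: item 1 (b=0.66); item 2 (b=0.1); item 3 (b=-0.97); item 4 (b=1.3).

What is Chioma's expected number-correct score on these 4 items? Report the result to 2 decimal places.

1.76

P(θ) = 1 / (1 + exp(−(θ − b)))
P_1 = 1/(1+e^{0.6600}) = 0.3407
P_2 = 1/(1+e^{0.1000}) = 0.4750
P_3 = 1/(1+e^{-0.9700}) = 0.7251
P_4 = 1/(1+e^{1.3000}) = 0.2142
E[score] = 0.3407 + 0.4750 + 0.7251 + 0.2142 = 1.7550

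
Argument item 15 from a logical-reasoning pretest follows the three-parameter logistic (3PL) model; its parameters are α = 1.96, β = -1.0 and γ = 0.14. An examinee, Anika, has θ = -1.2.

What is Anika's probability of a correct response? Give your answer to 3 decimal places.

P(θ) = γ + (1 − γ) · 1 / (1 + exp(−α(θ − β)))
Exponent: 1.96 × (-1.2 − (-1.0)) = -0.3920
1/(1 + e^{0.3920}) = 0.4032
P = 0.14 + 0.86 × 0.4032 = 0.4868

0.487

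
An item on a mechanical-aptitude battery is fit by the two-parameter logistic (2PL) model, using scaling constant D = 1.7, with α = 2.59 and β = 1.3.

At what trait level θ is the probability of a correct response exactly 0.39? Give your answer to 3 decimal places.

1.198

P(θ) = 1 / (1 + exp(−D·α(θ − β)))
logit = ln(0.3900/0.6100) = -0.4473
θ = β + logit/(1.7·α) = 1.3 + (-0.4473)/4.4030 = 1.1984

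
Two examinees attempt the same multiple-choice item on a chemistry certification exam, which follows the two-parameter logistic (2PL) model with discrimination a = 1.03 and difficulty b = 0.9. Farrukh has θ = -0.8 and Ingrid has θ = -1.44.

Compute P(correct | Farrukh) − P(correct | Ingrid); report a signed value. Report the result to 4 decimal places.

P(θ) = 1 / (1 + exp(−a(θ − b)))
P(Farrukh) = 0.1479  [exponent -1.7510]
P(Ingrid) = 0.0824  [exponent -2.4102]
Difference = 0.1479 − 0.0824 = 0.0655

0.0655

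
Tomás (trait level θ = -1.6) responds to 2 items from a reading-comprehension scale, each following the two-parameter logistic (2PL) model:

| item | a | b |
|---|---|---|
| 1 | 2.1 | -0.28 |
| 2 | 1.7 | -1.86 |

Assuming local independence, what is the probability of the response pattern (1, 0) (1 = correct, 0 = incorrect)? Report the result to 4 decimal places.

0.0230

P(θ) = 1 / (1 + exp(−a(θ − b)))
P_1 = 1/(1+e^{2.7720}) = 0.0589
P_2 = 1/(1+e^{-0.4420}) = 0.6087
L = P_1 × (1−P_2) = 0.0589 × 0.3913 = 0.02303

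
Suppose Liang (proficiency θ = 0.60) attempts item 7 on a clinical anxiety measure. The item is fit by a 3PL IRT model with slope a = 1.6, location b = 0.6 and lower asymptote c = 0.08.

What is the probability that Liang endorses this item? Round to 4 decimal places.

0.5400

P(θ) = c + (1 − c) · 1 / (1 + exp(−a(θ − b)))
Exponent: 1.6 × (0.60 − 0.6) = 0.0000
1/(1 + e^{0.0000}) = 0.5000
P = 0.08 + 0.92 × 0.5000 = 0.5400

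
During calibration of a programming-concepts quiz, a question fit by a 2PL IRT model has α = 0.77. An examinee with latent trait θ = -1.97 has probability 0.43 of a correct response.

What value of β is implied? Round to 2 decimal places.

-1.60

P(θ) = 1 / (1 + exp(−α(θ − β)))
logit(0.43) = ln(0.43/0.57) = -0.2819
β = θ − logit/(α) = -1.97 − (-0.2819)/0.7700 = -1.6040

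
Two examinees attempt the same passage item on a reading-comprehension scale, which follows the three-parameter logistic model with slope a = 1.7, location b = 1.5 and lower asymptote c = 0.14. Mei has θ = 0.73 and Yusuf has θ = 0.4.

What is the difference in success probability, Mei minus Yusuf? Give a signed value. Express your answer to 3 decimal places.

P(θ) = c + (1 − c) · 1 / (1 + exp(−a(θ − b)))
P(Mei) = 0.3229  [exponent -1.3090]
P(Yusuf) = 0.2548  [exponent -1.8700]
Difference = 0.3229 − 0.2548 = 0.0680

0.068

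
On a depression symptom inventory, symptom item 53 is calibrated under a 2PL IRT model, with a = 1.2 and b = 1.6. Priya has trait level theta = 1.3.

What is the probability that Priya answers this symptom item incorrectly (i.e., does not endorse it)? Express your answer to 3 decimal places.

P(theta) = 1 / (1 + exp(−a(theta − b)))
Exponent: 1.2 × (1.3 − 1.6) = -0.3600
1/(1 + e^{0.3600}) = 0.4110
P(incorrect) = 1 − 0.4110 = 0.5890

0.589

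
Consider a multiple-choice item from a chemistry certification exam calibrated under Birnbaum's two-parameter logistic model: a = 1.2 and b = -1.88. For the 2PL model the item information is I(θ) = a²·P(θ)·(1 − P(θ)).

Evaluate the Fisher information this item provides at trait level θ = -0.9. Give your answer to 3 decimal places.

0.259

P = 1/(1+e^{-1.1760}) = 0.7642
P(1−P) = 0.7642 × 0.2358 = 0.1802
I = a² × P(1−P) = 1.2² × 0.1802 = 0.25946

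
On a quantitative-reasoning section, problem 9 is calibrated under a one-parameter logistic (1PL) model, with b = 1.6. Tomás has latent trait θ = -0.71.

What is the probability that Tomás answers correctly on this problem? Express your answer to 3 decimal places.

0.090

P(θ) = 1 / (1 + exp(−(θ − b)))
Exponent: (-0.71 − 1.6) = -2.3100
1/(1 + e^{2.3100}) = 0.0903
P = 0.0903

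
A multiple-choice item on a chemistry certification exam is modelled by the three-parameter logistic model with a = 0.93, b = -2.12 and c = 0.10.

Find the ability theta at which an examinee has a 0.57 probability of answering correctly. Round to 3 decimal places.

P(theta) = c + (1 − c) · 1 / (1 + exp(−a(theta − b)))
Remove guessing floor: (0.57 − 0.10)/(1 − 0.10) = 0.5222
logit = ln(0.5222/0.4778) = 0.0889
theta = b + logit/(a) = -2.12 + 0.0889/0.9300 = -2.0244

-2.024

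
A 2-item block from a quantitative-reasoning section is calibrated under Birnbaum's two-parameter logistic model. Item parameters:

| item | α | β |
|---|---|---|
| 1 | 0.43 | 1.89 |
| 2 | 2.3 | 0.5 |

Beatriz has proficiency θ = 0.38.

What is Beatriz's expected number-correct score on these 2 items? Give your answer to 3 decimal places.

0.775

P(θ) = 1 / (1 + exp(−α(θ − β)))
P_1 = 1/(1+e^{0.6493}) = 0.3431
P_2 = 1/(1+e^{0.2760}) = 0.4314
E[score] = 0.3431 + 0.4314 = 0.7746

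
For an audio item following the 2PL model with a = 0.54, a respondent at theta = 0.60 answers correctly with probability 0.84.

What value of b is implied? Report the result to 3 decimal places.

P(theta) = 1 / (1 + exp(−a(theta − b)))
logit(0.84) = ln(0.84/0.16) = 1.6582
b = theta − logit/(a) = 0.60 − 1.6582/0.5400 = -2.4708

-2.471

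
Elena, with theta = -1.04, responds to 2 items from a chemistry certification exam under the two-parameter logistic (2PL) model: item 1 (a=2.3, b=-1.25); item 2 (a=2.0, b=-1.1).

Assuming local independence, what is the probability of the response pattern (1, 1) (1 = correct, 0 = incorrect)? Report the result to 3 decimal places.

0.328

P(theta) = 1 / (1 + exp(−a(theta − b)))
P_1 = 1/(1+e^{-0.4830}) = 0.6185
P_2 = 1/(1+e^{-0.1200}) = 0.5300
L = P_1 × P_2 = 0.6185 × 0.5300 = 0.32776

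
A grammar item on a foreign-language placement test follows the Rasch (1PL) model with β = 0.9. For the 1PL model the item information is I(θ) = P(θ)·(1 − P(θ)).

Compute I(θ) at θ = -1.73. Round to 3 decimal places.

0.063

P = 1/(1+e^{2.6300}) = 0.0672
P(1−P) = 0.0672 × 0.9328 = 0.0627
I = P(1−P) = 0.06271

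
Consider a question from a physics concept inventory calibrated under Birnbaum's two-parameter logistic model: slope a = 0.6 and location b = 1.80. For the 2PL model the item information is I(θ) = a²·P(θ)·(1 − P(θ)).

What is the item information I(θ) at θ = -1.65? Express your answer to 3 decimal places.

P = 1/(1+e^{2.0700}) = 0.1120
P(1−P) = 0.1120 × 0.8880 = 0.0995
I = a² × P(1−P) = 0.6² × 0.0995 = 0.03582

0.036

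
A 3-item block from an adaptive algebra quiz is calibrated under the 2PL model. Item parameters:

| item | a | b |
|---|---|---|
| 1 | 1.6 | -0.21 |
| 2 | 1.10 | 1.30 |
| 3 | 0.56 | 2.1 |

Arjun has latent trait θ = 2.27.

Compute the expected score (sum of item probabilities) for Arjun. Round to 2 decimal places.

2.25

P(θ) = 1 / (1 + exp(−a(θ − b)))
P_1 = 1/(1+e^{-3.9680}) = 0.9814
P_2 = 1/(1+e^{-1.0670}) = 0.7440
P_3 = 1/(1+e^{-0.0952}) = 0.5238
E[score] = 0.9814 + 0.7440 + 0.5238 = 2.2492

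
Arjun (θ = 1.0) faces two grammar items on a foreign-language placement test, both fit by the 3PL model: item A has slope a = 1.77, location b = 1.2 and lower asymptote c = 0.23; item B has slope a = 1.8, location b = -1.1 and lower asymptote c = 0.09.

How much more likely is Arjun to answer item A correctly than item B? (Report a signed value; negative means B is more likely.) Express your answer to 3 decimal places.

-0.432

P(θ) = c + (1 − c) · 1 / (1 + exp(−a(θ − b)))
P_A = 0.5476
P_B = 0.9797
P_A − P_B = -0.4321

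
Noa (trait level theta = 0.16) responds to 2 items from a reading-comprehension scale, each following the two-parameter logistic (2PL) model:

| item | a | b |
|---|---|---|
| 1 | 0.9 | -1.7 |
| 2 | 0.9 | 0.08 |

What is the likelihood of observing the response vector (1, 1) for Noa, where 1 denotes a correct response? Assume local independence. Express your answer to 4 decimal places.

P(theta) = 1 / (1 + exp(−a(theta − b)))
P_1 = 1/(1+e^{-1.6740}) = 0.8421
P_2 = 1/(1+e^{-0.0720}) = 0.5180
L = P_1 × P_2 = 0.8421 × 0.5180 = 0.43621

0.4362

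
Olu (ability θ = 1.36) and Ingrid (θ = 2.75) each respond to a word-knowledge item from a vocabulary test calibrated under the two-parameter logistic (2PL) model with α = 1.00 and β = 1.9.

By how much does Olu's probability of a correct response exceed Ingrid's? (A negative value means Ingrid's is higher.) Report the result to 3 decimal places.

-0.332

P(θ) = 1 / (1 + exp(−α(θ − β)))
P(Olu) = 0.3682  [exponent -0.5400]
P(Ingrid) = 0.7006  [exponent 0.8500]
Difference = 0.3682 − 0.7006 = -0.3324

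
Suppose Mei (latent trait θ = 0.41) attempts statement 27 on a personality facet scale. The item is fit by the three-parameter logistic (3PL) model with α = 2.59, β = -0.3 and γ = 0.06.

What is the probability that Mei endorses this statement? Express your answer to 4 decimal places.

P(θ) = γ + (1 − γ) · 1 / (1 + exp(−α(θ − β)))
Exponent: 2.59 × (0.41 − (-0.3)) = 1.8389
1/(1 + e^{-1.8389}) = 0.8628
P = 0.06 + 0.94 × 0.8628 = 0.8710

0.8710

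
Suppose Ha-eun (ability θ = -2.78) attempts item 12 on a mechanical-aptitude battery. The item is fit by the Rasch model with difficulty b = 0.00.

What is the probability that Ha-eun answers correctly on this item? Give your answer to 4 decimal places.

P(θ) = 1 / (1 + exp(−(θ − b)))
Exponent: (-2.78 − 0.00) = -2.7800
1/(1 + e^{2.7800}) = 0.0584
P = 0.0584

0.0584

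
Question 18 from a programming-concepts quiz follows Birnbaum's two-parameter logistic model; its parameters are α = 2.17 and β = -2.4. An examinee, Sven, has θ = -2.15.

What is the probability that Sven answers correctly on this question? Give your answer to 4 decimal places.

P(θ) = 1 / (1 + exp(−α(θ − β)))
Exponent: 2.17 × (-2.15 − (-2.4)) = 0.5425
1/(1 + e^{-0.5425}) = 0.6324

0.6324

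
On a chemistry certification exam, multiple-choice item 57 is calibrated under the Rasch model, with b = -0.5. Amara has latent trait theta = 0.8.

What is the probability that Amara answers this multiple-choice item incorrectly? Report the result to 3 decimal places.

P(theta) = 1 / (1 + exp(−(theta − b)))
Exponent: (0.8 − (-0.5)) = 1.3000
1/(1 + e^{-1.3000}) = 0.7858
P = 0.7858
P(incorrect) = 1 − 0.7858 = 0.2142

0.214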